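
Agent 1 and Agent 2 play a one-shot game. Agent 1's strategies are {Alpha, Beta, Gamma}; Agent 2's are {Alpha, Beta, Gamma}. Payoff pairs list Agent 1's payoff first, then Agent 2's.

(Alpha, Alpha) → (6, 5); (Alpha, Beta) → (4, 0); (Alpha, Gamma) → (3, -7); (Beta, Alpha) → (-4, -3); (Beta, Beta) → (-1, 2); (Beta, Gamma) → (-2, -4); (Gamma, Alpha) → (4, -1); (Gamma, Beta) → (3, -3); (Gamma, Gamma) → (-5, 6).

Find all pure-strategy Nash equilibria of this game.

(Alpha, Alpha)

Find each player's best response to every opponent strategy; NE are the intersections.
Agent 1's best responses — vs Alpha: Alpha (payoff 6); vs Beta: Alpha (payoff 4); vs Gamma: Alpha (payoff 3).
Agent 2's best responses — vs Alpha: Alpha (payoff 5); vs Beta: Beta (payoff 2); vs Gamma: Gamma (payoff 6).
The only mutual best response is (Alpha, Alpha); neither player gains by switching there.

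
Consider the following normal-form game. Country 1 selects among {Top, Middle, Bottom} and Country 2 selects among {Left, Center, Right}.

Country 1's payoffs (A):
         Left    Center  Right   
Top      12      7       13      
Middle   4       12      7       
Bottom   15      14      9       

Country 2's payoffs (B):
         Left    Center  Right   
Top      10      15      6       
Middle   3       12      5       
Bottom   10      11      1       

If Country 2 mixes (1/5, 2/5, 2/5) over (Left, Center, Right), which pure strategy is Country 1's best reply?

Bottom

Country 1's best reply maximizes expected payoff against the mix.
Top: (1/5)·12 + (2/5)·7 + (2/5)·13 = 52/5
Middle: (1/5)·4 + (2/5)·12 + (2/5)·7 = 42/5
Bottom: (1/5)·15 + (2/5)·14 + (2/5)·9 = 61/5
Highest expected payoff is 61/5, from Bottom.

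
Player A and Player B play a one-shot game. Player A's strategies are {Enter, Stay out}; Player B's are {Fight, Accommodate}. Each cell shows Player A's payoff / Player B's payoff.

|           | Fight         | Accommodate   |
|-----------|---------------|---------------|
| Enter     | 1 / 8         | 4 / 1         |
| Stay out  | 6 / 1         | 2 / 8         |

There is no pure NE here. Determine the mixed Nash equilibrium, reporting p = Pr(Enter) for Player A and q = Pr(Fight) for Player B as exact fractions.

p = 1/2, q = 2/7

In a mixed NE each player is indifferent between their pure strategies, so the opponent's mix sets the indifference.
Player B indifferent between Fight and Accommodate: p·8 + (1−p)·1 = p·1 + (1−p)·8 ⟹ 1 + 7p = 8 + (-7)p ⟹ p = 1/2.
Player A indifferent between Enter and Stay out: q·1 + (1−q)·4 = q·6 + (1−q)·2 ⟹ 4 + (-3)q = 2 + 4q ⟹ q = 2/7.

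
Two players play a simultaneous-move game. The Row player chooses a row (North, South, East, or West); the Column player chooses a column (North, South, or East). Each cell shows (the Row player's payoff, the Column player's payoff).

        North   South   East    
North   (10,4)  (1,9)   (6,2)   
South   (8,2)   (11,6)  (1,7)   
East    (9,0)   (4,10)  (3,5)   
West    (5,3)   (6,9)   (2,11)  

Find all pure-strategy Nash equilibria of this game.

No pure-strategy Nash equilibrium

Check mutual best responses: a cell is a NE iff neither player can gain by unilaterally deviating.
The Row player's best responses — vs North: North (payoff 10); vs South: South (payoff 11); vs East: North (payoff 6).
The Column player's best responses — vs North: South (payoff 9); vs South: East (payoff 7); vs East: South (payoff 10); vs West: East (payoff 11).
No cell has both players best-responding. For instance, the Row player's best reply to East is North, but against North the Column player prefers South over East.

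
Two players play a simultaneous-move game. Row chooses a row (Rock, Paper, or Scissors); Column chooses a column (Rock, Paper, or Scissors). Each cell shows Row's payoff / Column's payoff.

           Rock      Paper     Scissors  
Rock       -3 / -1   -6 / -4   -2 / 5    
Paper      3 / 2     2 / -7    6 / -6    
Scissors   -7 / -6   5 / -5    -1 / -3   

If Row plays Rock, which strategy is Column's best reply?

With Row fixed at Rock, Column's payoffs are: Rock → -1, Paper → -4, Scissors → 5.
The maximum is 5, achieved by Scissors.

Scissors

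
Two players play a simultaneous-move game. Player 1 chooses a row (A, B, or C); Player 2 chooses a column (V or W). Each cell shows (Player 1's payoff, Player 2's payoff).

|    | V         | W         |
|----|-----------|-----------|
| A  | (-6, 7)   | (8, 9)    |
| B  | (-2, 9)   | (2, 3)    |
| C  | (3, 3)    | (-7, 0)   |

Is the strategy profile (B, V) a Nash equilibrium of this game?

No

Holding Player 2 at V: Player 1 gets -2 from B but could get 3 by switching to C. Player 1 has a profitable deviation.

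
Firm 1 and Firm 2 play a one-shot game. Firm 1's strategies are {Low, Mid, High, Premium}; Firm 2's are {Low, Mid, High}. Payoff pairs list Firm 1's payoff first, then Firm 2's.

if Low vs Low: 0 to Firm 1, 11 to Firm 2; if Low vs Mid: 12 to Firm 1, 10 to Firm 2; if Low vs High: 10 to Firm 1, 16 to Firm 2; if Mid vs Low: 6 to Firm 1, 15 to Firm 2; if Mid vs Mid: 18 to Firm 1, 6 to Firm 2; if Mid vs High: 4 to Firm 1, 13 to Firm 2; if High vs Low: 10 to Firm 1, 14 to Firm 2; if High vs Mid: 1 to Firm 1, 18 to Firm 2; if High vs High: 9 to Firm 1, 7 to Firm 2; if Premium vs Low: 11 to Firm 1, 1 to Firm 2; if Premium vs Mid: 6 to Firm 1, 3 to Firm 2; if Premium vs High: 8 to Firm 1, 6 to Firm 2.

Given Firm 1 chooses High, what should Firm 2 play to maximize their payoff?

Mid

With Firm 1 fixed at High, Firm 2's payoffs are: Low → 14, Mid → 18, High → 7.
The maximum is 18, achieved by Mid.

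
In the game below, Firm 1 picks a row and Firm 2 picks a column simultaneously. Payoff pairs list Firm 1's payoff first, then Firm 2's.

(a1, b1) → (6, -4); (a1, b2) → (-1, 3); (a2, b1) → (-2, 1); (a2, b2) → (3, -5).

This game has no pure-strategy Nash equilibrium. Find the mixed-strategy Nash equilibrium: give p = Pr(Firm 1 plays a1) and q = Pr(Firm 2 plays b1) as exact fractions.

p = 6/13, q = 1/3

Each player's mixing probability is pinned down by making the *other* player indifferent.
Firm 2 indifferent between b1 and b2: p·(-4) + (1−p)·1 = p·3 + (1−p)·(-5) ⟹ 1 + (-5)p = (-5) + 8p ⟹ p = 6/13.
Firm 1 indifferent between a1 and a2: q·6 + (1−q)·(-1) = q·(-2) + (1−q)·3 ⟹ (-1) + 7q = 3 + (-5)q ⟹ q = 1/3.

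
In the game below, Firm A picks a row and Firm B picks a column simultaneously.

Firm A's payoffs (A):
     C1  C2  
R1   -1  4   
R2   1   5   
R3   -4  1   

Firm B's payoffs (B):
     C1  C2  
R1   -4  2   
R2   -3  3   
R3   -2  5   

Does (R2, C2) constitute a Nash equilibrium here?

Holding Firm B at C2: Firm A gets 5 from R2, versus 4 from R1, 1 from R3. No profitable deviation for Firm A.
Holding Firm A at R2: Firm B gets 3 from C2, versus -3 from C1. No profitable deviation for Firm B either.

Yes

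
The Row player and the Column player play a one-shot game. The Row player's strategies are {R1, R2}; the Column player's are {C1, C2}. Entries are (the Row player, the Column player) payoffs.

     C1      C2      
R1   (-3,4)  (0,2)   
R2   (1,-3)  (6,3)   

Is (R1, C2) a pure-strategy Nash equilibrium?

Holding the Column player at C2: the Row player gets 0 from R1 but could get 6 by switching to R2. The Row player has a profitable deviation.

No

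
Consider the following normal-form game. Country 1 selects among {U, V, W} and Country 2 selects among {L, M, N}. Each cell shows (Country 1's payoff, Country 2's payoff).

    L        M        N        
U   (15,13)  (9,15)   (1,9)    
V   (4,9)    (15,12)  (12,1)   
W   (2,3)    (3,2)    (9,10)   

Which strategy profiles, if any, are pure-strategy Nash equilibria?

Check mutual best responses: a cell is a NE iff neither player can gain by unilaterally deviating.
Country 1's best responses — vs L: U (payoff 15); vs M: V (payoff 15); vs N: V (payoff 12).
Country 2's best responses — vs U: M (payoff 15); vs V: M (payoff 12); vs W: N (payoff 10).
The only mutual best response is (V, M); neither player gains by switching there.

(V, M)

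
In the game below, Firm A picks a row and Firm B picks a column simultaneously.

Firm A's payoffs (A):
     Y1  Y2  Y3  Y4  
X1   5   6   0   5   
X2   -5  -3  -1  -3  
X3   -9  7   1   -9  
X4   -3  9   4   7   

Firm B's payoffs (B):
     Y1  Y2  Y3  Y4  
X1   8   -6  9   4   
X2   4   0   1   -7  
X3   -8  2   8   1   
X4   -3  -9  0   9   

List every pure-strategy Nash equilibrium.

Find each player's best response to every opponent strategy; NE are the intersections.
Firm A's best responses — vs Y1: X1 (payoff 5); vs Y2: X4 (payoff 9); vs Y3: X4 (payoff 4); vs Y4: X4 (payoff 7).
Firm B's best responses — vs X1: Y3 (payoff 9); vs X2: Y1 (payoff 4); vs X3: Y3 (payoff 8); vs X4: Y4 (payoff 9).
The only mutual best response is (X4, Y4); neither player gains by switching there.

(X4, Y4)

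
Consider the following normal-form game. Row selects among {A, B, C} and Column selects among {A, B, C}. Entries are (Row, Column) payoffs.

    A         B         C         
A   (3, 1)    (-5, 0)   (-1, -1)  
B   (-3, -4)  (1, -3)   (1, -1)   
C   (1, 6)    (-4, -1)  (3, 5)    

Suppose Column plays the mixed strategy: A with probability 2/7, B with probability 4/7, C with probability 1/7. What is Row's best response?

B

Row's best reply maximizes expected payoff against the mix.
A: (2/7)·3 + (4/7)·(-5) + (1/7)·(-1) = -15/7
B: (2/7)·(-3) + (4/7)·1 + (1/7)·1 = -1/7
C: (2/7)·1 + (4/7)·(-4) + (1/7)·3 = -11/7
Highest expected payoff is -1/7, from B.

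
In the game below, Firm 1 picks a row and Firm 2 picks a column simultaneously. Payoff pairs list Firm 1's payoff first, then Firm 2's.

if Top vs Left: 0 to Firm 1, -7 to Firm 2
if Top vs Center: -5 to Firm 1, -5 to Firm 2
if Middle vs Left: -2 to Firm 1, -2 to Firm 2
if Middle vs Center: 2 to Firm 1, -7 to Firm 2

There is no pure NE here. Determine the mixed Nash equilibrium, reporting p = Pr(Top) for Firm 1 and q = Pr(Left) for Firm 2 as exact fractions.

Each player's mixing probability is pinned down by making the *other* player indifferent.
Firm 2 indifferent between Left and Center: p·(-7) + (1−p)·(-2) = p·(-5) + (1−p)·(-7) ⟹ (-2) + (-5)p = (-7) + 2p ⟹ p = 5/7.
Firm 1 indifferent between Top and Middle: q·0 + (1−q)·(-5) = q·(-2) + (1−q)·2 ⟹ (-5) + 5q = 2 + (-4)q ⟹ q = 7/9.

p = 5/7, q = 7/9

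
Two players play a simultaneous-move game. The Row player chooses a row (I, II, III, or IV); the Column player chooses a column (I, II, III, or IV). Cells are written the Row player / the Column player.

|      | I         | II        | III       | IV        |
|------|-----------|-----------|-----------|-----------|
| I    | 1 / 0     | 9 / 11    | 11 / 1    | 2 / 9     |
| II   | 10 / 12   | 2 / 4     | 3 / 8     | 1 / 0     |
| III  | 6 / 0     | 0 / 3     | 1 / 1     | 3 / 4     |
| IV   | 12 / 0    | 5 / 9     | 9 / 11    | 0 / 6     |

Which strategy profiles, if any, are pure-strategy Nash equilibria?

A profile is a Nash equilibrium when each player is best-responding to the other.
The Row player's best responses — vs I: IV (payoff 12); vs II: I (payoff 9); vs III: I (payoff 11); vs IV: III (payoff 3).
The Column player's best responses — vs I: II (payoff 11); vs II: I (payoff 12); vs III: IV (payoff 4); vs IV: III (payoff 11).
Mutual best responses occur at (I, II) and (III, IV); at each, neither player gains by switching.

(I, II) and (III, IV)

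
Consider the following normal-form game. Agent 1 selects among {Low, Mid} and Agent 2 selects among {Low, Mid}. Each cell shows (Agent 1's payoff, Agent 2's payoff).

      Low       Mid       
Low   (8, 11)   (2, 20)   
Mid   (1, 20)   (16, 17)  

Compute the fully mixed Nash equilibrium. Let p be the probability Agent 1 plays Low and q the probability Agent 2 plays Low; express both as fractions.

Each player's mixing probability is pinned down by making the *other* player indifferent.
Agent 2 indifferent between Low and Mid: p·11 + (1−p)·20 = p·20 + (1−p)·17 ⟹ 20 + (-9)p = 17 + 3p ⟹ p = 1/4.
Agent 1 indifferent between Low and Mid: q·8 + (1−q)·2 = q·1 + (1−q)·16 ⟹ 2 + 6q = 16 + (-15)q ⟹ q = 2/3.

p = 1/4, q = 2/3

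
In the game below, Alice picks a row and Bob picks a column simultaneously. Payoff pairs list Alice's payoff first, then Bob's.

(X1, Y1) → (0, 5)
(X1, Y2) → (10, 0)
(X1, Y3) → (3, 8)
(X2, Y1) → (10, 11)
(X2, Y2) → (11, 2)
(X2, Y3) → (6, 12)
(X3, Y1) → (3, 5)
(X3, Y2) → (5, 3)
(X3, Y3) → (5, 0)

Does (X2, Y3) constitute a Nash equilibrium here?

Holding Bob at Y3: Alice gets 6 from X2, versus 3 from X1, 5 from X3. No profitable deviation for Alice.
Holding Alice at X2: Bob gets 12 from Y3, versus 11 from Y1, 2 from Y2. No profitable deviation for Bob either.

Yes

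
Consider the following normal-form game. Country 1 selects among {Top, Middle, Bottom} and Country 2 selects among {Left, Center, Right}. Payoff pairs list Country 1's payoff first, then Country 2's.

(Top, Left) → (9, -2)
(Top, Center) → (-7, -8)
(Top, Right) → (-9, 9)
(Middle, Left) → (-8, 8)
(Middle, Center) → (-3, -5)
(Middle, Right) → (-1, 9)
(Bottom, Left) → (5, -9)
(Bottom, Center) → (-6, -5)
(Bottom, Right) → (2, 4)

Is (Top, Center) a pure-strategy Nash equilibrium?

No

Holding Country 2 at Center: Country 1 gets -7 from Top but could get -3 by switching to Middle. Country 1 has a profitable deviation.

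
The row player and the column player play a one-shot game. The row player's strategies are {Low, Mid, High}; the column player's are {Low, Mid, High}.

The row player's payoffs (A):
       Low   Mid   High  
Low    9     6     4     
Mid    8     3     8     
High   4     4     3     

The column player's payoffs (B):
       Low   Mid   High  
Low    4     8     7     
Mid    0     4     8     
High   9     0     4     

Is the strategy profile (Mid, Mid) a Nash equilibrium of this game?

No

Holding the column player at Mid: the row player gets 3 from Mid but could get 6 by switching to Low. The row player has a profitable deviation.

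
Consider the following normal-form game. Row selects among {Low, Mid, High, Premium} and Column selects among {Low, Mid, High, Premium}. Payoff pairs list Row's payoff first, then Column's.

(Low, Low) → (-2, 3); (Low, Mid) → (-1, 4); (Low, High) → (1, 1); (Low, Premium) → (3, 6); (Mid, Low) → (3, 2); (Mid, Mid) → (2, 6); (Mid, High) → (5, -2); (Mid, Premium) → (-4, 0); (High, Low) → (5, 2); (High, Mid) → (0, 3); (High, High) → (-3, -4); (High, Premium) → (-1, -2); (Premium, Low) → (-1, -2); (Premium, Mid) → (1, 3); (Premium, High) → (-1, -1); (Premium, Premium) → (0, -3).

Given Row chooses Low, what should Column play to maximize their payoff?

With Row fixed at Low, Column's payoffs are: Low → 3, Mid → 4, High → 1, Premium → 6.
The maximum is 6, achieved by Premium.

Premium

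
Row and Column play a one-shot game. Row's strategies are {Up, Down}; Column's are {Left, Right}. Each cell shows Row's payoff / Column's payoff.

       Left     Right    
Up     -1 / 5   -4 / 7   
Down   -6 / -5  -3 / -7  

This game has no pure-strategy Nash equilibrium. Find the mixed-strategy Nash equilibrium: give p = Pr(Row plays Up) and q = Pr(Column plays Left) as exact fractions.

Each player's mixing probability is pinned down by making the *other* player indifferent.
Column indifferent between Left and Right: p·5 + (1−p)·(-5) = p·7 + (1−p)·(-7) ⟹ (-5) + 10p = (-7) + 14p ⟹ p = 1/2.
Row indifferent between Up and Down: q·(-1) + (1−q)·(-4) = q·(-6) + (1−q)·(-3) ⟹ (-4) + 3q = (-3) + (-3)q ⟹ q = 1/6.

p = 1/2, q = 1/6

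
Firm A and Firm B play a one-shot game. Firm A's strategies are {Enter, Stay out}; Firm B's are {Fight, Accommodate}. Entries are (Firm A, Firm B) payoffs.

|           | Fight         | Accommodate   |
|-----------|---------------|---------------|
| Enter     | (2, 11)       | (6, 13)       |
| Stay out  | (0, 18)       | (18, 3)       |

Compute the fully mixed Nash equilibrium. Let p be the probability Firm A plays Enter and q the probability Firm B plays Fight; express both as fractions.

In a mixed NE each player is indifferent between their pure strategies, so the opponent's mix sets the indifference.
Firm B indifferent between Fight and Accommodate: p·11 + (1−p)·18 = p·13 + (1−p)·3 ⟹ 18 + (-7)p = 3 + 10p ⟹ p = 15/17.
Firm A indifferent between Enter and Stay out: q·2 + (1−q)·6 = q·0 + (1−q)·18 ⟹ 6 + (-4)q = 18 + (-18)q ⟹ q = 6/7.

p = 15/17, q = 6/7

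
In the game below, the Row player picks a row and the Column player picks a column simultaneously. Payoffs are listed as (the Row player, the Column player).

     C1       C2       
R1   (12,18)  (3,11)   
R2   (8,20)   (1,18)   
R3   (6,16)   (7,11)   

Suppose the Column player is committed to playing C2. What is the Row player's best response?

R3

With the Column player fixed at C2, the Row player's payoffs are: R1 → 3, R2 → 1, R3 → 7.
The maximum is 7, achieved by R3.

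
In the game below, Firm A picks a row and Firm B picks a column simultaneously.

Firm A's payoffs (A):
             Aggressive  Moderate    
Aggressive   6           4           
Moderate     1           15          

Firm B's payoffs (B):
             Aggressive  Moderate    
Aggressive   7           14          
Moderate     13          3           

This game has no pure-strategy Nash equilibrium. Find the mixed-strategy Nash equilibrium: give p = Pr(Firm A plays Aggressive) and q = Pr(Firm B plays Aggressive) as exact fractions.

p = 10/17, q = 11/16

Each player's mixing probability is pinned down by making the *other* player indifferent.
Firm B indifferent between Aggressive and Moderate: p·7 + (1−p)·13 = p·14 + (1−p)·3 ⟹ 13 + (-6)p = 3 + 11p ⟹ p = 10/17.
Firm A indifferent between Aggressive and Moderate: q·6 + (1−q)·4 = q·1 + (1−q)·15 ⟹ 4 + 2q = 15 + (-14)q ⟹ q = 11/16.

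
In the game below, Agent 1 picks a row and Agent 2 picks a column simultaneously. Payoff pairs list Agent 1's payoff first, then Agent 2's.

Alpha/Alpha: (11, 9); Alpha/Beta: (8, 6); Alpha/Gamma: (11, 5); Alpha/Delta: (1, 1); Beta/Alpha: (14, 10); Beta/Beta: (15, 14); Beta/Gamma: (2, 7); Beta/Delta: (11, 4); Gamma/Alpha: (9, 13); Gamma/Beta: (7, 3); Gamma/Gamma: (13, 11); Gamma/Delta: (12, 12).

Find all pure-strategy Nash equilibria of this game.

(Beta, Beta)

A profile is a Nash equilibrium when each player is best-responding to the other.
Agent 1's best responses — vs Alpha: Beta (payoff 14); vs Beta: Beta (payoff 15); vs Gamma: Gamma (payoff 13); vs Delta: Gamma (payoff 12).
Agent 2's best responses — vs Alpha: Alpha (payoff 9); vs Beta: Beta (payoff 14); vs Gamma: Alpha (payoff 13).
The only mutual best response is (Beta, Beta); neither player gains by switching there.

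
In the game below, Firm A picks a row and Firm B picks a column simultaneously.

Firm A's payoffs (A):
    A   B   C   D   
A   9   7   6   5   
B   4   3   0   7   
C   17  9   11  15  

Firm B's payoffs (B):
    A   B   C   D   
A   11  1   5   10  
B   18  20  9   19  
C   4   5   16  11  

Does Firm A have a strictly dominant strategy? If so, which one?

A strategy is strictly dominant if it gives Firm A a strictly higher payoff than every other strategy, against every choice by the opponent.
C strictly dominates: vs A: 17 > each of {9, 4}; vs B: 9 > each of {7, 3}; vs C: 11 > each of {6, 0}; vs D: 15 > each of {5, 7}.

C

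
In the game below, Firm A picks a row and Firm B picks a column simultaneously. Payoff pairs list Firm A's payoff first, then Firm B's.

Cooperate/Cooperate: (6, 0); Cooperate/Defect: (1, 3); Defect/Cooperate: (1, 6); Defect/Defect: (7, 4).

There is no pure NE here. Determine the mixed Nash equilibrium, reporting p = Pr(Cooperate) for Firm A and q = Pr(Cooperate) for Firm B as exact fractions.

In a mixed NE each player is indifferent between their pure strategies, so the opponent's mix sets the indifference.
Firm B indifferent between Cooperate and Defect: p·0 + (1−p)·6 = p·3 + (1−p)·4 ⟹ 6 + (-6)p = 4 + (-1)p ⟹ p = 2/5.
Firm A indifferent between Cooperate and Defect: q·6 + (1−q)·1 = q·1 + (1−q)·7 ⟹ 1 + 5q = 7 + (-6)q ⟹ q = 6/11.

p = 2/5, q = 6/11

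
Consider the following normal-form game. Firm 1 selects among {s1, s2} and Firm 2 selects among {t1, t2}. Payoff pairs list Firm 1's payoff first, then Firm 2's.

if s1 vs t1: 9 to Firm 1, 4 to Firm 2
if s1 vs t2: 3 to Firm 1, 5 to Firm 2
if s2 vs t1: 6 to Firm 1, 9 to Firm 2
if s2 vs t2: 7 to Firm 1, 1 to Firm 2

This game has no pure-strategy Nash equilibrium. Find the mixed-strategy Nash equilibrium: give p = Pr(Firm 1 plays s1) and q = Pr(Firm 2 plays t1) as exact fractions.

In a mixed NE each player is indifferent between their pure strategies, so the opponent's mix sets the indifference.
Firm 2 indifferent between t1 and t2: p·4 + (1−p)·9 = p·5 + (1−p)·1 ⟹ 9 + (-5)p = 1 + 4p ⟹ p = 8/9.
Firm 1 indifferent between s1 and s2: q·9 + (1−q)·3 = q·6 + (1−q)·7 ⟹ 3 + 6q = 7 + (-1)q ⟹ q = 4/7.

p = 8/9, q = 4/7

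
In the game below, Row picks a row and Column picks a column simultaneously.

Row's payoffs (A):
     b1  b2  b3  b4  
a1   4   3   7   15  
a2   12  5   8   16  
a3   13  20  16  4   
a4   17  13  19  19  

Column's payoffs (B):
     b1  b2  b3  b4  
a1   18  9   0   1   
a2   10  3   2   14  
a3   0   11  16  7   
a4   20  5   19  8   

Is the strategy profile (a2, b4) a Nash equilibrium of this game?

No

Holding Column at b4: Row gets 16 from a2 but could get 19 by switching to a4. Row has a profitable deviation.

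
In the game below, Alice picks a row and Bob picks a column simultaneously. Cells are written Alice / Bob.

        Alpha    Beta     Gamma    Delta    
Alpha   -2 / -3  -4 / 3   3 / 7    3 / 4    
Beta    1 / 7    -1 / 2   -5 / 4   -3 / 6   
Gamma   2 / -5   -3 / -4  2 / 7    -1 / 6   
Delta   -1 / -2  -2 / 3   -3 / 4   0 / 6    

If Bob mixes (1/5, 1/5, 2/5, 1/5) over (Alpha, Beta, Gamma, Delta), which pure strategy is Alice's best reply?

Alpha

Alice's best reply maximizes expected payoff against the mix.
Alpha: (1/5)·(-2) + (1/5)·(-4) + (2/5)·3 + (1/5)·3 = 3/5
Beta: (1/5)·1 + (1/5)·(-1) + (2/5)·(-5) + (1/5)·(-3) = -13/5
Gamma: (1/5)·2 + (1/5)·(-3) + (2/5)·2 + (1/5)·(-1) = 2/5
Delta: (1/5)·(-1) + (1/5)·(-2) + (2/5)·(-3) + (1/5)·0 = -9/5
Highest expected payoff is 3/5, from Alpha.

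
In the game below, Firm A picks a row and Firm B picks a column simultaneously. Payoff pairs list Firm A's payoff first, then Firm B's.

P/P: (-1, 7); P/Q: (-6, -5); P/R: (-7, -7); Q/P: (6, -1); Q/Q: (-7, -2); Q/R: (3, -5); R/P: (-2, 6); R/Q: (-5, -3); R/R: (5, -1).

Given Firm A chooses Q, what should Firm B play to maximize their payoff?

P

With Firm A fixed at Q, Firm B's payoffs are: P → -1, Q → -2, R → -5.
The maximum is -1, achieved by P.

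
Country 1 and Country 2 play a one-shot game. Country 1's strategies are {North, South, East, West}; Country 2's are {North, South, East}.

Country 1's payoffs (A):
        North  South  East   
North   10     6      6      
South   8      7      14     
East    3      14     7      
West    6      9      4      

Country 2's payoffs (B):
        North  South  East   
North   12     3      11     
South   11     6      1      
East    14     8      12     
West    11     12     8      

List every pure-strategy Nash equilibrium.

Check mutual best responses: a cell is a NE iff neither player can gain by unilaterally deviating.
Country 1's best responses — vs North: North (payoff 10); vs South: East (payoff 14); vs East: South (payoff 14).
Country 2's best responses — vs North: North (payoff 12); vs South: North (payoff 11); vs East: North (payoff 14); vs West: South (payoff 12).
The only mutual best response is (North, North); neither player gains by switching there.

(North, North)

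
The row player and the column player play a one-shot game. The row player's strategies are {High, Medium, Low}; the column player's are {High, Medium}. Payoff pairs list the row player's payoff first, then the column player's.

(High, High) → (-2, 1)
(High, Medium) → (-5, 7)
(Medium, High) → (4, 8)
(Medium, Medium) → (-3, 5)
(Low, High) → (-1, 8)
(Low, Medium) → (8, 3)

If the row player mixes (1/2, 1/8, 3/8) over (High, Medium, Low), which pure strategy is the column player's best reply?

Compute the column player's expected payoff from each pure strategy against the given mix.
High: (1/2)·1 + (1/8)·8 + (3/8)·8 = 9/2
Medium: (1/2)·7 + (1/8)·5 + (3/8)·3 = 21/4
Highest expected payoff is 21/4, from Medium.

Medium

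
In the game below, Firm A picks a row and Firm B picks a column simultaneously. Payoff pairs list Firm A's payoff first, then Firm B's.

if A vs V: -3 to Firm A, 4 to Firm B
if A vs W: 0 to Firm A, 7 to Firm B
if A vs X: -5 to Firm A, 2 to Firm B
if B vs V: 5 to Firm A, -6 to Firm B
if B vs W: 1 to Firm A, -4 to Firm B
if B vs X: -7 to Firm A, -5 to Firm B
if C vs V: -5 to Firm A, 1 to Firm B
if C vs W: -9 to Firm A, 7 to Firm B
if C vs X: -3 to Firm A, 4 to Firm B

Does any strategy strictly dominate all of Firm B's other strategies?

W

A strategy is strictly dominant if it gives Firm B a strictly higher payoff than every other strategy, against every choice by the opponent.
W strictly dominates: vs A: 7 > each of {4, 2}; vs B: -4 > each of {-6, -5}; vs C: 7 > each of {1, 4}.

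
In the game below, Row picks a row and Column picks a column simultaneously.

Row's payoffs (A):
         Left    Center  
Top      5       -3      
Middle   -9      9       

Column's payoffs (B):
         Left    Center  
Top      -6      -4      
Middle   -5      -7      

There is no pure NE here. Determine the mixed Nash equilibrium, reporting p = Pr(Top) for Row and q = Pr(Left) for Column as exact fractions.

In a mixed NE each player is indifferent between their pure strategies, so the opponent's mix sets the indifference.
Column indifferent between Left and Center: p·(-6) + (1−p)·(-5) = p·(-4) + (1−p)·(-7) ⟹ (-5) + (-1)p = (-7) + 3p ⟹ p = 1/2.
Row indifferent between Top and Middle: q·5 + (1−q)·(-3) = q·(-9) + (1−q)·9 ⟹ (-3) + 8q = 9 + (-18)q ⟹ q = 6/13.

p = 1/2, q = 6/13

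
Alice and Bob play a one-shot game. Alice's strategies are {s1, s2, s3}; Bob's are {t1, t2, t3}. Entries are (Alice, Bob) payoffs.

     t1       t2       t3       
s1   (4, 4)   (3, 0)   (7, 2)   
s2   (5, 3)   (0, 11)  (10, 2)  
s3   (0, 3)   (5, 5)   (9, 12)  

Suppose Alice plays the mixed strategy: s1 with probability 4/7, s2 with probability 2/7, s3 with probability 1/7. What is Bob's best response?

Compute Bob's expected payoff from each pure strategy against the given mix.
t1: (4/7)·4 + (2/7)·3 + (1/7)·3 = 25/7
t2: (4/7)·0 + (2/7)·11 + (1/7)·5 = 27/7
t3: (4/7)·2 + (2/7)·2 + (1/7)·12 = 24/7
Highest expected payoff is 27/7, from t2.

t2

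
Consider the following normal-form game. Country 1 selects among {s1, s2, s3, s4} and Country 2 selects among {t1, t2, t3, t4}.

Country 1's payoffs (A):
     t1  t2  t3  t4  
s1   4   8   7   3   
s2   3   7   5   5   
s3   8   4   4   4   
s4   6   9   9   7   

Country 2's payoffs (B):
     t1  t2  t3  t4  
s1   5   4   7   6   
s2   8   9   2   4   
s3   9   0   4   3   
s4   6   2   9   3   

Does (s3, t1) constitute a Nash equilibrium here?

Yes

Holding Country 2 at t1: Country 1 gets 8 from s3, versus 4 from s1, 3 from s2, 6 from s4. No profitable deviation for Country 1.
Holding Country 1 at s3: Country 2 gets 9 from t1, versus 0 from t2, 4 from t3, 3 from t4. No profitable deviation for Country 2 either.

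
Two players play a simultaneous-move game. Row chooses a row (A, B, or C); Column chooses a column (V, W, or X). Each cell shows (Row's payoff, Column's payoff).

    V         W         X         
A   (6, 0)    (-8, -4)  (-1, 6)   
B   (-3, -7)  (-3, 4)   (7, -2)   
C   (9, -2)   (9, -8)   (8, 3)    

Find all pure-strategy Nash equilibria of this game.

Check mutual best responses: a cell is a NE iff neither player can gain by unilaterally deviating.
Row's best responses — vs V: C (payoff 9); vs W: C (payoff 9); vs X: C (payoff 8).
Column's best responses — vs A: X (payoff 6); vs B: W (payoff 4); vs C: X (payoff 3).
The only mutual best response is (C, X); neither player gains by switching there.

(C, X)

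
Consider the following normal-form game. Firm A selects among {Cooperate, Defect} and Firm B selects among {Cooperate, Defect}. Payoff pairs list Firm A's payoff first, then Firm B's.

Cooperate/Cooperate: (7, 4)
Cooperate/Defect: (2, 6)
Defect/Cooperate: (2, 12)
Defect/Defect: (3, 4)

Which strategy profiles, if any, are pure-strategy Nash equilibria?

There is no pure-strategy Nash equilibrium

A profile is a Nash equilibrium when each player is best-responding to the other.
Firm A's best responses — vs Cooperate: Cooperate (payoff 7); vs Defect: Defect (payoff 3).
Firm B's best responses — vs Cooperate: Defect (payoff 6); vs Defect: Cooperate (payoff 12).
No cell has both players best-responding. For instance, Firm A's best reply to Defect is Defect, but against Defect Firm B prefers Cooperate over Defect.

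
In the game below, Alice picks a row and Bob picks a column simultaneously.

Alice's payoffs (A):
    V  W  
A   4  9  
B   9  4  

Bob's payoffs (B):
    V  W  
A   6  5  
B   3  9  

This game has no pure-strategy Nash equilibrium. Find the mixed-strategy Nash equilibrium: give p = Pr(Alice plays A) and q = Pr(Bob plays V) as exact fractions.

In a mixed NE each player is indifferent between their pure strategies, so the opponent's mix sets the indifference.
Bob indifferent between V and W: p·6 + (1−p)·3 = p·5 + (1−p)·9 ⟹ 3 + 3p = 9 + (-4)p ⟹ p = 6/7.
Alice indifferent between A and B: q·4 + (1−q)·9 = q·9 + (1−q)·4 ⟹ 9 + (-5)q = 4 + 5q ⟹ q = 1/2.

p = 6/7, q = 1/2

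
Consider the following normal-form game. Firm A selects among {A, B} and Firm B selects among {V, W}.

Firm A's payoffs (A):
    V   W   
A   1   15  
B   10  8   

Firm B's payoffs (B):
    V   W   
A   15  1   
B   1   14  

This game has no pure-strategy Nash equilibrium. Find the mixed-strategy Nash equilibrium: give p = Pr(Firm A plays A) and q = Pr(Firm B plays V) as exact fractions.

In a mixed NE each player is indifferent between their pure strategies, so the opponent's mix sets the indifference.
Firm B indifferent between V and W: p·15 + (1−p)·1 = p·1 + (1−p)·14 ⟹ 1 + 14p = 14 + (-13)p ⟹ p = 13/27.
Firm A indifferent between A and B: q·1 + (1−q)·15 = q·10 + (1−q)·8 ⟹ 15 + (-14)q = 8 + 2q ⟹ q = 7/16.

p = 13/27, q = 7/16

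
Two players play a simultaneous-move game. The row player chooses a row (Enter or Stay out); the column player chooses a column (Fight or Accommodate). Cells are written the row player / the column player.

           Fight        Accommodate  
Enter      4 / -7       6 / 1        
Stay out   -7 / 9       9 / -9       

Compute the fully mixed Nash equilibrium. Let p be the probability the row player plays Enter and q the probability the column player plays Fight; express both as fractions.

p = 9/13, q = 3/14

Each player's mixing probability is pinned down by making the *other* player indifferent.
The column player indifferent between Fight and Accommodate: p·(-7) + (1−p)·9 = p·1 + (1−p)·(-9) ⟹ 9 + (-16)p = (-9) + 10p ⟹ p = 9/13.
The row player indifferent between Enter and Stay out: q·4 + (1−q)·6 = q·(-7) + (1−q)·9 ⟹ 6 + (-2)q = 9 + (-16)q ⟹ q = 3/14.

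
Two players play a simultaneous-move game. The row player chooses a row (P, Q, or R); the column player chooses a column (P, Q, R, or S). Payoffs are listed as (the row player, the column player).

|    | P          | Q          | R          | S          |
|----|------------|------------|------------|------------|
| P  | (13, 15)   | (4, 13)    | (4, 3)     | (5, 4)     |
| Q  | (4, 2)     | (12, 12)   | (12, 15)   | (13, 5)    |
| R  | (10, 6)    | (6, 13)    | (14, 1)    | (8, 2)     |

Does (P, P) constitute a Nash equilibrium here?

Holding the column player at P: the row player gets 13 from P, versus 4 from Q, 10 from R. No profitable deviation for the row player.
Holding the row player at P: the column player gets 15 from P, versus 13 from Q, 3 from R, 4 from S. No profitable deviation for the column player either.

Yes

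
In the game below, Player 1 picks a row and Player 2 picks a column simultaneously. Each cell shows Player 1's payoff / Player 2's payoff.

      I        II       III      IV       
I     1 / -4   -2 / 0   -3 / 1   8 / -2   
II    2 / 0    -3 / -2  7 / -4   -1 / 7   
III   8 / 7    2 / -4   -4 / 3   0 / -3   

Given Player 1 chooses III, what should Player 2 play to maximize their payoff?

With Player 1 fixed at III, Player 2's payoffs are: I → 7, II → -4, III → 3, IV → -3.
The maximum is 7, achieved by I.

I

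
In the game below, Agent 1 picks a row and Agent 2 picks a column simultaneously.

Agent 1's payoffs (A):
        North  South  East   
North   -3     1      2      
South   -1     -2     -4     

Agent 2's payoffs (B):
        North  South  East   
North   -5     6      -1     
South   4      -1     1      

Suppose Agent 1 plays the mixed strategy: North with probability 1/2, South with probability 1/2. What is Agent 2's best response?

South

Agent 2's best reply maximizes expected payoff against the mix.
North: (1/2)·(-5) + (1/2)·4 = -1/2
South: (1/2)·6 + (1/2)·(-1) = 5/2
East: (1/2)·(-1) + (1/2)·1 = 0
Highest expected payoff is 5/2, from South.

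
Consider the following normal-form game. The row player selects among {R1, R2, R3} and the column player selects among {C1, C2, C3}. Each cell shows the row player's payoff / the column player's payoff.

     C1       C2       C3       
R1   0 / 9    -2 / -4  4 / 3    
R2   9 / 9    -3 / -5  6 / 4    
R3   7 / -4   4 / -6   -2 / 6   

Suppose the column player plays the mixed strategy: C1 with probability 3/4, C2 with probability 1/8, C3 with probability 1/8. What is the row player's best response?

Compute the row player's expected payoff from each pure strategy against the given mix.
R1: (3/4)·0 + (1/8)·(-2) + (1/8)·4 = 1/4
R2: (3/4)·9 + (1/8)·(-3) + (1/8)·6 = 57/8
R3: (3/4)·7 + (1/8)·4 + (1/8)·(-2) = 11/2
Highest expected payoff is 57/8, from R2.

R2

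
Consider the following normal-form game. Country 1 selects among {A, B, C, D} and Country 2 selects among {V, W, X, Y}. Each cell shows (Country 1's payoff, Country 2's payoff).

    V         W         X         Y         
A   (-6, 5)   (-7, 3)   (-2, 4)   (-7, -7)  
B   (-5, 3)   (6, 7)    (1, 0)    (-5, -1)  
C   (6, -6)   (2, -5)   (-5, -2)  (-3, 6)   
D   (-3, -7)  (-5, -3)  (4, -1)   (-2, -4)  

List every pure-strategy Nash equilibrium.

(B, W) and (D, X)

Find each player's best response to every opponent strategy; NE are the intersections.
Country 1's best responses — vs V: C (payoff 6); vs W: B (payoff 6); vs X: D (payoff 4); vs Y: D (payoff -2).
Country 2's best responses — vs A: V (payoff 5); vs B: W (payoff 7); vs C: Y (payoff 6); vs D: X (payoff -1).
Mutual best responses occur at (B, W) and (D, X); at each, neither player gains by switching.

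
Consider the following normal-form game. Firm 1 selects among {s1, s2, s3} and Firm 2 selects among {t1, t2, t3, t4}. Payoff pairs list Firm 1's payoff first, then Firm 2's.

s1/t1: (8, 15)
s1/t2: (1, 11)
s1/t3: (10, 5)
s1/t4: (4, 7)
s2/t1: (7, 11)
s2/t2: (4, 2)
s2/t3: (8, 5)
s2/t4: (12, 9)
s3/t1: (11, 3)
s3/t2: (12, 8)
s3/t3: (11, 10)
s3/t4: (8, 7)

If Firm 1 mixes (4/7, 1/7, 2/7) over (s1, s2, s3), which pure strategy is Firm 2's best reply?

t1

Firm 2's best reply maximizes expected payoff against the mix.
t1: (4/7)·15 + (1/7)·11 + (2/7)·3 = 11
t2: (4/7)·11 + (1/7)·2 + (2/7)·8 = 62/7
t3: (4/7)·5 + (1/7)·5 + (2/7)·10 = 45/7
t4: (4/7)·7 + (1/7)·9 + (2/7)·7 = 51/7
Highest expected payoff is 11, from t1.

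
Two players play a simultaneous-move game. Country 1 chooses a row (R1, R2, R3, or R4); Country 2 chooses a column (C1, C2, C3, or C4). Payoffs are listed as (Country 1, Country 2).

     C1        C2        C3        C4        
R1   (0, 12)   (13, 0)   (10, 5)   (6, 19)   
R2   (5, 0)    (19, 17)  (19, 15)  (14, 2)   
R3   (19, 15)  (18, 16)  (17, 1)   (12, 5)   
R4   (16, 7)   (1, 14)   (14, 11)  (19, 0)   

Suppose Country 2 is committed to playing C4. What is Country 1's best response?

R4

With Country 2 fixed at C4, Country 1's payoffs are: R1 → 6, R2 → 14, R3 → 12, R4 → 19.
The maximum is 19, achieved by R4.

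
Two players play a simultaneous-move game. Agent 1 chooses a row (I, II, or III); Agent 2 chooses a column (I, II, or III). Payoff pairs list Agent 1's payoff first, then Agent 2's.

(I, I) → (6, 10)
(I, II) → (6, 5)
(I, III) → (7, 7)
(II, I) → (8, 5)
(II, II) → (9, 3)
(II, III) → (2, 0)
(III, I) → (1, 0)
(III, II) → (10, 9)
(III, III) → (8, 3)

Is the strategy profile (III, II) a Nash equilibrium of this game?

Holding Agent 2 at II: Agent 1 gets 10 from III, versus 6 from I, 9 from II. No profitable deviation for Agent 1.
Holding Agent 1 at III: Agent 2 gets 9 from II, versus 0 from I, 3 from III. No profitable deviation for Agent 2 either.

Yes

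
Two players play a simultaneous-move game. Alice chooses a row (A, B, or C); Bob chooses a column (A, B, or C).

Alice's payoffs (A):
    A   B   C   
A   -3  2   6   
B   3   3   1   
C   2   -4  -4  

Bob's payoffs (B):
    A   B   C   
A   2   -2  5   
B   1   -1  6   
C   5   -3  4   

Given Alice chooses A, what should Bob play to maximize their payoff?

With Alice fixed at A, Bob's payoffs are: A → 2, B → -2, C → 5.
The maximum is 5, achieved by C.

C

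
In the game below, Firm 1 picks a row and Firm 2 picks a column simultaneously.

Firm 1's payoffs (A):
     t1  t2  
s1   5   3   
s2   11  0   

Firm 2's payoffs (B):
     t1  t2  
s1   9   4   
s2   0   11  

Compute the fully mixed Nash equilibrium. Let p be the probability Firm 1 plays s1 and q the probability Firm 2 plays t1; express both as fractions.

Each player's mixing probability is pinned down by making the *other* player indifferent.
Firm 2 indifferent between t1 and t2: p·9 + (1−p)·0 = p·4 + (1−p)·11 ⟹ 0 + 9p = 11 + (-7)p ⟹ p = 11/16.
Firm 1 indifferent between s1 and s2: q·5 + (1−q)·3 = q·11 + (1−q)·0 ⟹ 3 + 2q = 0 + 11q ⟹ q = 1/3.

p = 11/16, q = 1/3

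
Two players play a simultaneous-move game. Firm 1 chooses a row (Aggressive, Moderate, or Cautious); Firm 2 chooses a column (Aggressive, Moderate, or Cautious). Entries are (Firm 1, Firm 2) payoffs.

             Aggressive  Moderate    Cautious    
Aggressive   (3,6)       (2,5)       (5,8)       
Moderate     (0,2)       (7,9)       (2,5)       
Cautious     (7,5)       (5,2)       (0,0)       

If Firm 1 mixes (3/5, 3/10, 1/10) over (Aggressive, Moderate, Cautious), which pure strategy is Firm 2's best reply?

Firm 2's best reply maximizes expected payoff against the mix.
Aggressive: (3/5)·6 + (3/10)·2 + (1/10)·5 = 47/10
Moderate: (3/5)·5 + (3/10)·9 + (1/10)·2 = 59/10
Cautious: (3/5)·8 + (3/10)·5 + (1/10)·0 = 63/10
Highest expected payoff is 63/10, from Cautious.

Cautious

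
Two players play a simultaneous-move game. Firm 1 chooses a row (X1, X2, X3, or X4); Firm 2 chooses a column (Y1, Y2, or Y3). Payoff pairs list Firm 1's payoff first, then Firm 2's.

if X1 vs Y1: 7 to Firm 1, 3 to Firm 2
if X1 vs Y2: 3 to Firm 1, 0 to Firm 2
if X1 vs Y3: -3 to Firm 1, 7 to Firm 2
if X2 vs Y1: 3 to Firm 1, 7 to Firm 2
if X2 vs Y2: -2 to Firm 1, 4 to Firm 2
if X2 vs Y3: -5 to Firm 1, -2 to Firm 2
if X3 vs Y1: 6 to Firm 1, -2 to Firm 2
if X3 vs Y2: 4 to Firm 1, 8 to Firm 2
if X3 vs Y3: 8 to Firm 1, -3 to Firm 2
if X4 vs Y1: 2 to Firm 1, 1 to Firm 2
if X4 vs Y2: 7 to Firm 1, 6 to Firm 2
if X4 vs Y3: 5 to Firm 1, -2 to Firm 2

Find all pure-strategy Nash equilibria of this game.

(X4, Y2)

Check mutual best responses: a cell is a NE iff neither player can gain by unilaterally deviating.
Firm 1's best responses — vs Y1: X1 (payoff 7); vs Y2: X4 (payoff 7); vs Y3: X3 (payoff 8).
Firm 2's best responses — vs X1: Y3 (payoff 7); vs X2: Y1 (payoff 7); vs X3: Y2 (payoff 8); vs X4: Y2 (payoff 6).
The only mutual best response is (X4, Y2); neither player gains by switching there.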